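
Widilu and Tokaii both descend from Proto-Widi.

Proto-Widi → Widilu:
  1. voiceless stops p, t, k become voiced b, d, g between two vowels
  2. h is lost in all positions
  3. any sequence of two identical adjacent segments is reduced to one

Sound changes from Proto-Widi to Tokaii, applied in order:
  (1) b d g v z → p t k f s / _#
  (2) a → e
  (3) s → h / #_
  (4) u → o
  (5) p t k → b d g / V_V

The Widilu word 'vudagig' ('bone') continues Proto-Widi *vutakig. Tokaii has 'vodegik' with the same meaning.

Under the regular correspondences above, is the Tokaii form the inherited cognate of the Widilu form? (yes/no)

Derive the expected Tokaii reflex of *vutakig:
Tokaii: *vutakig > vutakik > vutekik > votekik > vodegik  (by final devoicing, vowel merger, vowel merger, intervocalic voicing)
Tokaii 'vodegik' matches the regular reflex exactly, so the pair is cognate.

yes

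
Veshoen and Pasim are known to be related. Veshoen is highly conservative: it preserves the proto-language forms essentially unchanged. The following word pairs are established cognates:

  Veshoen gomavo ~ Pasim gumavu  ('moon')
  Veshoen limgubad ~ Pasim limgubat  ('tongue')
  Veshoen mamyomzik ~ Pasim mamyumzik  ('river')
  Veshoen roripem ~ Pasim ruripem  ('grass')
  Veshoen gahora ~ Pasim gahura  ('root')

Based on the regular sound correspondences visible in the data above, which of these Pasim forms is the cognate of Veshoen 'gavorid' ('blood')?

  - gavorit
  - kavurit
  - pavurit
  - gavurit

roripem ~ ruripem, gahora ~ gahura — Veshoen o corresponds to Pasim u after a consonant, before r.
limgubad ~ limgubat — Veshoen d corresponds to Pasim t word-finally.
Applying these to Veshoen 'gavorid':
  gavorid → gavurid   (o→u after a consonant, before r)
  gavurid → gavurit   (d→t word-finally)
So the Pasim cognate is 'gavurit'.

gavurit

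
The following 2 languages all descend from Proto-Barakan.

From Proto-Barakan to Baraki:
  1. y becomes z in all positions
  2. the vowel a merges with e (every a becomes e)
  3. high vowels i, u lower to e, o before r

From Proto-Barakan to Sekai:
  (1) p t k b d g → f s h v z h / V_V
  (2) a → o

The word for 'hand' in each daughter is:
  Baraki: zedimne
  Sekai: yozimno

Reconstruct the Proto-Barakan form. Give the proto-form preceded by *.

Position 1: Baraki has z, Sekai has y. Sekai preserves y here (none of its changes turn any other segment into y), so the proto-segment is *y.
Position 7: Baraki has e, Sekai has o. Taking the neighbouring segments as reconstructed: Baraki e could go back to *a or *e; Sekai o could go back to *a or *o — the one source consistent with every daughter is *a.
Position 2: Baraki has e, Sekai has o. Taking the neighbouring segments as reconstructed: Baraki e could go back to *a or *e; Sekai o could go back to *a or *o — the one source consistent with every daughter is *a.
This points to *yadimna. Verify forward in each daughter:
Baraki: *yadimna > zadimna > zedimne  (by unconditioned shift, vowel merger)
Sekai: start from *yadimna.
  rule 1 (intervocalic lenition): yadimna → yazimna
  rule 2 (vowel merger): yazimna → yozimno
  ⇒ Sekai yozimno
*yadimna is the unique common source.

*yadimna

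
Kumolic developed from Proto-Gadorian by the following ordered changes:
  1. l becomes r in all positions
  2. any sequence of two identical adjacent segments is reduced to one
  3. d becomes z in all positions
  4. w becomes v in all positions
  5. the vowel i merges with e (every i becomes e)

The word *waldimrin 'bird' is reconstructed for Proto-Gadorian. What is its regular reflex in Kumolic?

Kumolic: *waldimrin
  waldimrin → wardimrin   [unconditioned shift]
  wardimrin (rule 2 does not apply)
  wardimrin → warzimrin   [unconditioned shift]
  warzimrin → varzimrin   [unconditioned shift]
  varzimrin → varzemren   [vowel merger]
  giving Kumolic varzemren.

varzemren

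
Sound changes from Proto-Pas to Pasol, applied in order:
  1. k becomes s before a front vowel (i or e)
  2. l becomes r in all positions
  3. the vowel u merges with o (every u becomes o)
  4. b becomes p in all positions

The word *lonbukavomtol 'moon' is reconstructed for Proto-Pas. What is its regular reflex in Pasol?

ronpokavomtor

Pasol: start from *lonbukavomtol.
  rule 1: no change — lonbukavomtol
  rule 2 (unconditioned shift): lonbukavomtol → ronbukavomtor
  rule 3 (vowel merger): ronbukavomtor → ronbokavomtor
  rule 4 (unconditioned shift): ronbokavomtor → ronpokavomtor
  ⇒ Pasol ronpokavomtor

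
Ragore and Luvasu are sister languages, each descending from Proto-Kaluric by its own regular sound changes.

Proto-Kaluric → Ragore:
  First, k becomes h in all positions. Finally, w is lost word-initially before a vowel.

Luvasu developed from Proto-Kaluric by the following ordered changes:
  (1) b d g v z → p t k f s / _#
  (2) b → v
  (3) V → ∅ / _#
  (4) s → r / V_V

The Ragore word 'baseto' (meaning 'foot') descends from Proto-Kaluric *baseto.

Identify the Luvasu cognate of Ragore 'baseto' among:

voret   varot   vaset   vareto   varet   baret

Luvasu: *baseto > vaseto > vaset > varet  (by unconditioned shift, apocope, rhotacism)

varet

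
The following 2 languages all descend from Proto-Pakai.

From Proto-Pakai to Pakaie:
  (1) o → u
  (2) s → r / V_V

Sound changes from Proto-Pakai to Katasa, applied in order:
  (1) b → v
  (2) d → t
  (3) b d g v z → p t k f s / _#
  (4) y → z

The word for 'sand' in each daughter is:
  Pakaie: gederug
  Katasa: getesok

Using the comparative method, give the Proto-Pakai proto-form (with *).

*gedesog

Position 7: Pakaie has g, Katasa has k. Pakaie preserves g here (none of its changes turn any other segment into g), so the proto-segment is *g.
Position 6: Pakaie has u, Katasa has o. Katasa preserves o here (none of its changes turn any other segment into o), so the proto-segment is *o.
Position 5: Pakaie has r, Katasa has s. Taking the neighbouring segments as reconstructed: Pakaie r could go back to *s or *r; Katasa s can only go back to *s — the one source consistent with every daughter is *s.
Continuing position by position gives *gedesog; check it forward:
Pakaie: start from *gedesog.
  rule 1 (vowel merger): gedesog → gedesug
  rule 2 (rhotacism): gedesug → gederug
  ⇒ Pakaie gederug
Katasa: *gedesog
  gedesog (rule 1 does not apply)
  gedesog → getesog   [unconditioned shift]
  getesog → getesok   [final devoicing]
  getesok (rule 4 does not apply)
  giving Katasa getesok.
*gedesog is the unique common source.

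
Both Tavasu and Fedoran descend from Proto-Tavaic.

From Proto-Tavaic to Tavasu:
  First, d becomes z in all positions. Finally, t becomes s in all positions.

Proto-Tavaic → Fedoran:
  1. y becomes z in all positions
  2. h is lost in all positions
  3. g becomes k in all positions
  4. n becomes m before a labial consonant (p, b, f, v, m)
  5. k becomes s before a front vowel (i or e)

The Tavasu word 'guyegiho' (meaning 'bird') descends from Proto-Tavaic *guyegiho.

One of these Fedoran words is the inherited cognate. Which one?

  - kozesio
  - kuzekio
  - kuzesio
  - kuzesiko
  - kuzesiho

Fedoran: *guyegiho
  guyegiho → guzegiho   [unconditioned shift]
  guzegiho → guzegio   [h-loss]
  guzegio → kuzekio   [unconditioned shift]
  kuzekio (rule 4 does not apply)
  kuzekio → kuzesio   [palatalisation]
  giving Fedoran kuzesio.

kuzesio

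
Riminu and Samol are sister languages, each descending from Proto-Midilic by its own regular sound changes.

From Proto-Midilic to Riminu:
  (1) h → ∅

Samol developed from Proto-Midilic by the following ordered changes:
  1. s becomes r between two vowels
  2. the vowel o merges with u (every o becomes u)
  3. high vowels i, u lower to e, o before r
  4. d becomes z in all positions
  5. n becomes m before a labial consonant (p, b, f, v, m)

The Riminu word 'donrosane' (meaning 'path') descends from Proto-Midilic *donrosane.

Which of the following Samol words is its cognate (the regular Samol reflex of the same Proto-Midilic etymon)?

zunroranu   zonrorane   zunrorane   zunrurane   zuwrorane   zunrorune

Samol: start from *donrosane.
  rule 1 (rhotacism): donrosane → donrorane
  rule 2 (vowel merger): donrorane → dunrurane
  rule 3 (pre-rhotic lowering): dunrurane → dunrorane
  rule 4 (unconditioned shift): dunrorane → zunrorane
  rule 5: no change — zunrorane
  ⇒ Samol zunrorane
The other candidates each miss or misapply at least one Samol change.

zunrorane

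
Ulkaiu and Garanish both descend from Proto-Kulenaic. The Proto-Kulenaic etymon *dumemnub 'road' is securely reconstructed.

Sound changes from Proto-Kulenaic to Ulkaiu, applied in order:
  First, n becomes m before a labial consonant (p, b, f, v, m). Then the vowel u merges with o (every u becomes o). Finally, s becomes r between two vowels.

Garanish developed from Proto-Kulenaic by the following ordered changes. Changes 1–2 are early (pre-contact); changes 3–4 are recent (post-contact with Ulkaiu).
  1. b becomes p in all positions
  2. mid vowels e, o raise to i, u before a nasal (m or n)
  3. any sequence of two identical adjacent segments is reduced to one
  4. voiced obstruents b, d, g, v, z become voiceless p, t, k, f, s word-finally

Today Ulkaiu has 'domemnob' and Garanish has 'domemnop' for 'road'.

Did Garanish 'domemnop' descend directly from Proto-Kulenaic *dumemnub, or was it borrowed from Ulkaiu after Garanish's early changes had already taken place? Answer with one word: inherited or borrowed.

borrowed

If inherited, *dumemnub would pass through all of Garanish's changes:
Garanish: *dumemnub > dumemnup > dumimnup  (by unconditioned shift, pre-nasal raising)
If borrowed from Ulkaiu 'domemnob' after the early changes, it would undergo only the recent ones:
  rule 3 (degemination): no change (domemnob)
  rule 4 (final devoicing): domemnob → domemnop
  ⇒ as a loan: domemnop
Garanish 'domemnop' matches the loan outcome 'domemnop', not the inherited 'dumimnup' — it skipped the early Garanish changes, so it was borrowed from Ulkaiu.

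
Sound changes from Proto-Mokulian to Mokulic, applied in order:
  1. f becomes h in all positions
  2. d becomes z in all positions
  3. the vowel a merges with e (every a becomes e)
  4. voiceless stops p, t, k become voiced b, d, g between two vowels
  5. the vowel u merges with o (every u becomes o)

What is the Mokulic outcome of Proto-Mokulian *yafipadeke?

Mokulic: *yafipadeke
  yafipadeke → yahipadeke   [unconditioned shift]
  yahipadeke → yahipazeke   [unconditioned shift]
  yahipazeke → yehipezeke   [vowel merger]
  yehipezeke → yehibezege   [intervocalic voicing]
  yehibezege (rule 5 does not apply)
  giving Mokulic yehibezege.

yehibezege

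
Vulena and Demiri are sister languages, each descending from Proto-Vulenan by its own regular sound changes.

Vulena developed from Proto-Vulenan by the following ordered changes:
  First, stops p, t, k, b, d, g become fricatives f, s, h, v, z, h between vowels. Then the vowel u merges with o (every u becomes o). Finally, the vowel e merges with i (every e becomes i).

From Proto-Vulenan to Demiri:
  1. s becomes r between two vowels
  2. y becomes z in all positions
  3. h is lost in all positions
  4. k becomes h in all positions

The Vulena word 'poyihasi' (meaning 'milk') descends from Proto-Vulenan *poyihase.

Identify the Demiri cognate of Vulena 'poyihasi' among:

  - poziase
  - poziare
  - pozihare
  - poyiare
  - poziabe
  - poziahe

Demiri: start from *poyihase.
  rule 1 (rhotacism): poyihase → poyihare
  rule 2 (unconditioned shift): poyihare → pozihare
  rule 3 (h-loss): pozihare → poziare
  rule 4: no change — poziare
  ⇒ Demiri poziare
Among the options, 'poziare' alone shows every Demiri change applied in order.

poziare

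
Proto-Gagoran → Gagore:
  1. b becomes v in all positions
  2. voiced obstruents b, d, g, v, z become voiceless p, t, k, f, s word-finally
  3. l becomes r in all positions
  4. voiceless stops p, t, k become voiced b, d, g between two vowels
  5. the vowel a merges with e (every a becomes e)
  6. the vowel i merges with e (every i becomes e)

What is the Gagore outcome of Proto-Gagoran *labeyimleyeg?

reveyemreyek

Gagore: start from *labeyimleyeg.
  rule 1 (unconditioned shift): labeyimleyeg → laveyimleyeg
  rule 2 (final devoicing): laveyimleyeg → laveyimleyek
  rule 3 (unconditioned shift): laveyimleyek → raveyimreyek
  rule 4: no change — raveyimreyek
  rule 5 (vowel merger): raveyimreyek → reveyimreyek
  rule 6 (vowel merger): reveyimreyek → reveyemreyek
  ⇒ Gagore reveyemreyek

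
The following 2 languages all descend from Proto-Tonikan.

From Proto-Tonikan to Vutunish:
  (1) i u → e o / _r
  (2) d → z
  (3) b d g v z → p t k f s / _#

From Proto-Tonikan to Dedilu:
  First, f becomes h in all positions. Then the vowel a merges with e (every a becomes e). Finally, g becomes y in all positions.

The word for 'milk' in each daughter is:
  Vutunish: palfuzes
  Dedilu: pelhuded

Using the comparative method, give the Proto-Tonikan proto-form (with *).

*palfuded

Position 6: Vutunish has z, Dedilu has d. Dedilu preserves d here (none of its changes turn any other segment into d), so the proto-segment is *d.
Position 8: Vutunish has s, Dedilu has d. Dedilu preserves d here (none of its changes turn any other segment into d), so the proto-segment is *d.
Position 4: Vutunish has f, Dedilu has h. Taking the neighbouring segments as reconstructed: Vutunish f can only go back to *f; Dedilu h could go back to *f or *h — the one source consistent with every daughter is *f.
Verify the candidate proto-form against each daughter:
Vutunish: *palfuded
  palfuded (rule 1 does not apply)
  palfuded → palfuzez   [unconditioned shift]
  palfuzez → palfuzes   [final devoicing]
  giving Vutunish palfuzes.
Dedilu: start from *palfuded.
  rule 1 (unconditioned shift): palfuded → palhuded
  rule 2 (vowel merger): palhuded → pelhuded
  rule 3: no change — pelhuded
  ⇒ Dedilu pelhuded
No other proto-form is consistent with every reflex, so the reconstruction is *palfuded.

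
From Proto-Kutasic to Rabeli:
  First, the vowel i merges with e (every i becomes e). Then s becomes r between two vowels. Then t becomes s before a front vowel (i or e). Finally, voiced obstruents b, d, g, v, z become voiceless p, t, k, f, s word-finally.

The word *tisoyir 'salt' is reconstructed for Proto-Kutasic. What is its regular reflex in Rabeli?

seroyer

Rabeli: *tisoyir
  tisoyir → tesoyer   [vowel merger]
  tesoyer → teroyer   [rhotacism]
  teroyer → seroyer   [palatalisation]
  seroyer (rule 4 does not apply)
  giving Rabeli seroyer.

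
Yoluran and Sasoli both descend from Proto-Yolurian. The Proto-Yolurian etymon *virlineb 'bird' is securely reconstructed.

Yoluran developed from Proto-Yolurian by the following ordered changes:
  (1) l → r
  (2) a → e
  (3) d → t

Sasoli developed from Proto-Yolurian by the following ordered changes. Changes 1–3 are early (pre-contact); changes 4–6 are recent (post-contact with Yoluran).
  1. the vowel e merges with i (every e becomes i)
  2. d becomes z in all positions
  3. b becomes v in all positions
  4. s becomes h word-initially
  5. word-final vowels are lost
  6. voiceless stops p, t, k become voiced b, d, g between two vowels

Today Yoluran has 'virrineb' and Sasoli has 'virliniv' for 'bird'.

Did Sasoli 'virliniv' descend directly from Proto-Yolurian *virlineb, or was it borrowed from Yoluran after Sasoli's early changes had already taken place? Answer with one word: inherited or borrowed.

inherited

If inherited, *virlineb would pass through all of Sasoli's changes:
Sasoli: *virlineb > virlinib > virliniv  (by vowel merger, unconditioned shift)
If borrowed from Yoluran 'virrineb' after the early changes, it would undergo only the recent ones:
  rule 4 (debuccalisation): no change (virrineb)
  rule 5 (apocope): no change (virrineb)
  rule 6 (intervocalic voicing): no change (virrineb)
  ⇒ as a loan: virrineb
Sasoli 'virliniv' matches the inherited outcome exactly, so it is an inherited cognate, not a loan.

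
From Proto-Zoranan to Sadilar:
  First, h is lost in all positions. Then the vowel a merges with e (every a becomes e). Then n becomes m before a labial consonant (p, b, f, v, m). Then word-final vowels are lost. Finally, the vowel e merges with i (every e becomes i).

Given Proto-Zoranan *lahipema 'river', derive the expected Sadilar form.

liipim

Sadilar: start from *lahipema.
  rule 1 (h-loss): lahipema → laipema
  rule 2 (vowel merger): laipema → leipeme
  rule 3: no change — leipeme
  rule 4 (apocope): leipeme → leipem
  rule 5 (vowel merger): leipem → liipim
  ⇒ Sadilar liipim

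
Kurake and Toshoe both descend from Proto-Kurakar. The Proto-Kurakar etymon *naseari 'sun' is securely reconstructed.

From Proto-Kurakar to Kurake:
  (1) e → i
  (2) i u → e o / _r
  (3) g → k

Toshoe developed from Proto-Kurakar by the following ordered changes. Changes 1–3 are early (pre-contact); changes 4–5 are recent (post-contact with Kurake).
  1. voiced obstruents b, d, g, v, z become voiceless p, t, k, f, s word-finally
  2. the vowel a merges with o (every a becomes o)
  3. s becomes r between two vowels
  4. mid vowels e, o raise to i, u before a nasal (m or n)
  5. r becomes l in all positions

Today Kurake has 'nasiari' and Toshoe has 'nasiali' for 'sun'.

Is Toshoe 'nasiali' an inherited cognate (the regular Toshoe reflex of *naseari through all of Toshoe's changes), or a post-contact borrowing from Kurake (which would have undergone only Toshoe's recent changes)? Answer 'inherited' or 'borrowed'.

If inherited, *naseari would pass through all of Toshoe's changes:
Toshoe: *naseari > noseori > noreori > noleoli  (by vowel merger, rhotacism, unconditioned shift)
If borrowed from Kurake 'nasiari' after the early changes, it would undergo only the recent ones:
  rule 4 (pre-nasal raising): no change (nasiari)
  rule 5 (unconditioned shift): nasiari → nasiali
  ⇒ as a loan: nasiali
Toshoe 'nasiali' matches the loan outcome 'nasiali', not the inherited 'noleoli' — it skipped the early Toshoe changes, so it was borrowed from Kurake.

borrowed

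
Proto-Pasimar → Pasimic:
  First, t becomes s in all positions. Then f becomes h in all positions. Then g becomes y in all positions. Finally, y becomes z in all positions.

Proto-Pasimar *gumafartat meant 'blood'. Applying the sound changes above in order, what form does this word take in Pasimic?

zumaharsas

Pasimic: start from *gumafartat.
  rule 1 (unconditioned shift): gumafartat → gumafarsas
  rule 2 (unconditioned shift): gumafarsas → gumaharsas
  rule 3 (unconditioned shift): gumaharsas → yumaharsas
  rule 4 (unconditioned shift): yumaharsas → zumaharsas
  ⇒ Pasimic zumaharsas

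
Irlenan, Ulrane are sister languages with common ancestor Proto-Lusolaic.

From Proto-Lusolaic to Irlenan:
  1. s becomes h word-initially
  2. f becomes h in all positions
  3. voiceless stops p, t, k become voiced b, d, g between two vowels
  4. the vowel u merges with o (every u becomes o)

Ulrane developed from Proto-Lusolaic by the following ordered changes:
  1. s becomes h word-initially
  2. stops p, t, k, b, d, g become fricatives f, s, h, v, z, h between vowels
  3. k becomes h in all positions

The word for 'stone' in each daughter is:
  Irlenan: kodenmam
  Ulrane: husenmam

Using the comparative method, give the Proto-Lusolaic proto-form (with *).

*kutenmam

Position 1: Irlenan has k, Ulrane has h. Irlenan preserves k here (none of its changes turn any other segment into k), so the proto-segment is *k.
Position 2: Irlenan has o, Ulrane has u. Ulrane preserves u here (none of its changes turn any other segment into u), so the proto-segment is *u.
Position 3: Irlenan has d, Ulrane has s. Taking the neighbouring segments as reconstructed: Irlenan d could go back to *t or *d; Ulrane s could go back to *t or *s — the one source consistent with every daughter is *t.
This points to *kutenmam. Verify forward in each daughter:
Irlenan: *kutenmam > kudenmam > kodenmam  (by intervocalic voicing, vowel merger)
Ulrane: *kutenmam > kusenmam > husenmam  (by intervocalic lenition, unconditioned shift)
No other proto-form is consistent with every reflex, so the reconstruction is *kutenmam.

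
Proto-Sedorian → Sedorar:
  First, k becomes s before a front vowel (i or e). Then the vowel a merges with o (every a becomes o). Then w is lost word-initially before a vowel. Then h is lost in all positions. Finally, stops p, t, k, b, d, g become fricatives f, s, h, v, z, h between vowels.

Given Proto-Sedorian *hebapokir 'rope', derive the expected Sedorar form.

evofosir

Sedorar: start from *hebapokir.
  rule 1 (palatalisation): hebapokir → hebaposir
  rule 2 (vowel merger): hebaposir → heboposir
  rule 3: no change — heboposir
  rule 4 (h-loss): heboposir → eboposir
  rule 5 (intervocalic lenition): eboposir → evofosir
  ⇒ Sedorar evofosir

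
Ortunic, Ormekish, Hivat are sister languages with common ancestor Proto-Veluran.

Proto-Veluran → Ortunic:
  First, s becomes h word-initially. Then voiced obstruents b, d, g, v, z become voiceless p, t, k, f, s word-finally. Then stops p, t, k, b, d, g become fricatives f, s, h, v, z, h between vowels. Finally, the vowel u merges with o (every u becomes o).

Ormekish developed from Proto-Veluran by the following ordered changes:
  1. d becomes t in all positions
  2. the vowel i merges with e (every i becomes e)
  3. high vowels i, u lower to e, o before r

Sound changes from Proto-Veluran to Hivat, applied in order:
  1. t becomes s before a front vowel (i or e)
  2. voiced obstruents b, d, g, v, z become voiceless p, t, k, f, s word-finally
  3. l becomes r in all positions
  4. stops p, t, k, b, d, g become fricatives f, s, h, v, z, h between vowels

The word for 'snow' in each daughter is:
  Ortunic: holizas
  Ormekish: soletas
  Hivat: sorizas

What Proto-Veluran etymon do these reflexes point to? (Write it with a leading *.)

*solidas

Position 3: Ortunic has l, Ormekish has l, Hivat has r. Ortunic preserves l here (none of its changes turn any other segment into l), so the proto-segment is *l.
Position 5: Ortunic has z, Ormekish has t, Hivat has z. Taking the neighbouring segments as reconstructed: Ortunic z could go back to *d or *z; Ormekish t could go back to *t or *d; Hivat z could go back to *d or *z — the one source consistent with every daughter is *d.
Position 4: Ortunic has i, Ormekish has e, Hivat has i. Ortunic preserves i here (none of its changes turn any other segment into i), so the proto-segment is *i.
This points to *solidas. Verify forward in each daughter:
Ortunic: *solidas
  solidas → holidas   [debuccalisation]
  holidas (rule 2 does not apply)
  holidas → holizas   [intervocalic lenition]
  holizas (rule 4 does not apply)
  giving Ortunic holizas.
Ormekish: start from *solidas.
  rule 1 (unconditioned shift): solidas → solitas
  rule 2 (vowel merger): solitas → soletas
  rule 3: no change — soletas
  ⇒ Ormekish soletas
Hivat: start from *solidas.
  rule 1: no change — solidas
  rule 2: no change — solidas
  rule 3 (unconditioned shift): solidas → soridas
  rule 4 (intervocalic lenition): soridas → sorizas
  ⇒ Hivat sorizas
Only *solidas yields all of Ortunic holizas, Ormekish soletas, Hivat sorizas.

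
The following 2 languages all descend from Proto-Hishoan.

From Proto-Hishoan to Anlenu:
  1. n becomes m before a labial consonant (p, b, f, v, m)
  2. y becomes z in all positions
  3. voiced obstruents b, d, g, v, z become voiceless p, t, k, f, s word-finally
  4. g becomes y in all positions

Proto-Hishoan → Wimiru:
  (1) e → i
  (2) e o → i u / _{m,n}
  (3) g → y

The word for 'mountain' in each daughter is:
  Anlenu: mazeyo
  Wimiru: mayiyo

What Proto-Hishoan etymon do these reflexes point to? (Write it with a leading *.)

Position 5: Anlenu has y, Wimiru has y. In Anlenu, y can only continue *g, so the proto-segment is *g.
Position 4: Anlenu has e, Wimiru has i. Anlenu preserves e here (none of its changes turn any other segment into e), so the proto-segment is *e.
Continuing position by position gives *mayego; check it forward:
Anlenu: start from *mayego.
  rule 1: no change — mayego
  rule 2 (unconditioned shift): mayego → mazego
  rule 3: no change — mazego
  rule 4 (unconditioned shift): mazego → mazeyo
  ⇒ Anlenu mazeyo
Wimiru: *mayego > mayigo > mayiyo  (by vowel merger, unconditioned shift)
No other proto-form is consistent with every reflex, so the reconstruction is *mayego.

*mayego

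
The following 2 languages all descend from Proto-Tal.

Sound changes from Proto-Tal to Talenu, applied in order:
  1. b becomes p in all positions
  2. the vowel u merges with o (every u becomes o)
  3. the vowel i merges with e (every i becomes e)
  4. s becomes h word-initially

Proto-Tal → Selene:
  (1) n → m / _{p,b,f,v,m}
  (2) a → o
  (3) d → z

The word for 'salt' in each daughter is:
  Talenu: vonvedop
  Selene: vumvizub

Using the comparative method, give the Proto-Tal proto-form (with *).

*vunvidub

Position 2: Talenu has o, Selene has u. Selene preserves u here (none of its changes turn any other segment into u), so the proto-segment is *u.
Position 7: Talenu has o, Selene has u. Selene preserves u here (none of its changes turn any other segment into u), so the proto-segment is *u.
This points to *vunvidub. Verify forward in each daughter:
Talenu: *vunvidub > vunvidup > vonvidop > vonvedop  (by unconditioned shift, vowel merger, vowel merger)
Selene: *vunvidub > vumvidub > vumvizub  (by nasal place assimilation, unconditioned shift)
*vunvidub is the unique common source.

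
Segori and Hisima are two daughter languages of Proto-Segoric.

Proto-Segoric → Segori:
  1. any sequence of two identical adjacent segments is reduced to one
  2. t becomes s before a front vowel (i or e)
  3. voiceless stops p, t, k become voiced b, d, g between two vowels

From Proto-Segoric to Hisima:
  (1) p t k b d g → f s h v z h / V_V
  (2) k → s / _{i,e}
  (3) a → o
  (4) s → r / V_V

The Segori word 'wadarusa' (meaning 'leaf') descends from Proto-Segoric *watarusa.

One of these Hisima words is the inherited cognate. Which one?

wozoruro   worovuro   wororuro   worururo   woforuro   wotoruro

wororuro

Hisima: start from *watarusa.
  rule 1 (intervocalic lenition): watarusa → wasarusa
  rule 2: no change — wasarusa
  rule 3 (vowel merger): wasarusa → wosoruso
  rule 4 (rhotacism): wosoruso → wororuro
  ⇒ Hisima wororuro
Among the options, 'wororuro' alone shows every Hisima change applied in order.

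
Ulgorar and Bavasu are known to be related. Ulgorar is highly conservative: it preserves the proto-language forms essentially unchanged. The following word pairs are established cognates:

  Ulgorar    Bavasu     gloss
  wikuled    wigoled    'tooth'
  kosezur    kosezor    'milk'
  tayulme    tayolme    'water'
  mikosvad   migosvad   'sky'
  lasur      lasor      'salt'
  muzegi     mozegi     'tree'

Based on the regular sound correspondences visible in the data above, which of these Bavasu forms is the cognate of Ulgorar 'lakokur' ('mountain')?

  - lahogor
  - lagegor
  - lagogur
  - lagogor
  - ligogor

lagogor

mikosvad ~ migosvad — Ulgorar k corresponds to Bavasu g between vowels (before a back vowel).
wikuled ~ wigoled — Ulgorar k corresponds to Bavasu g between vowels (before a back vowel).
kosezur ~ kosezor, lasur ~ lasor — Ulgorar u corresponds to Bavasu o after a consonant, before r.
Applying these to Ulgorar 'lakokur':
  lakokur → lagokur   (k→g between vowels (before a back vowel))
  lagokur → lagogur   (k→g between vowels (before a back vowel))
  lagogur → lagogor   (u→o after a consonant, before r)
So the Bavasu cognate is 'lagogor'.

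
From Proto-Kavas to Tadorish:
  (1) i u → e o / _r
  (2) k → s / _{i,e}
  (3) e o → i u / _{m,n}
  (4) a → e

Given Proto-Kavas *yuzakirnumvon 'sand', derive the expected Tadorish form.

yuzesernumvun

Tadorish: *yuzakirnumvon
  yuzakirnumvon → yuzakernumvon   [pre-rhotic lowering]
  yuzakernumvon → yuzasernumvon   [palatalisation]
  yuzasernumvon → yuzasernumvun   [pre-nasal raising]
  yuzasernumvun → yuzesernumvun   [vowel merger]
  giving Tadorish yuzesernumvun.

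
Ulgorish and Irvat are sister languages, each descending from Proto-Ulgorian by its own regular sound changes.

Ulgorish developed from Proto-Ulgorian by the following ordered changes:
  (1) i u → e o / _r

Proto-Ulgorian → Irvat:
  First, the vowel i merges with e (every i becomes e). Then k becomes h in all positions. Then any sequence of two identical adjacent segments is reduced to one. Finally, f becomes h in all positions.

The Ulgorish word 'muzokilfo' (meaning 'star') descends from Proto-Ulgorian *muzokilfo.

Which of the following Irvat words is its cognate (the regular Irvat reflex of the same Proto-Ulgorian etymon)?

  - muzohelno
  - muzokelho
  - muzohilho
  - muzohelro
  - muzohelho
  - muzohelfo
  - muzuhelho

Irvat: start from *muzokilfo.
  rule 1 (vowel merger): muzokilfo → muzokelfo
  rule 2 (unconditioned shift): muzokelfo → muzohelfo
  rule 3: no change — muzohelfo
  rule 4 (unconditioned shift): muzohelfo → muzohelho
  ⇒ Irvat muzohelho
The other candidates each miss or misapply at least one Irvat change.

muzohelho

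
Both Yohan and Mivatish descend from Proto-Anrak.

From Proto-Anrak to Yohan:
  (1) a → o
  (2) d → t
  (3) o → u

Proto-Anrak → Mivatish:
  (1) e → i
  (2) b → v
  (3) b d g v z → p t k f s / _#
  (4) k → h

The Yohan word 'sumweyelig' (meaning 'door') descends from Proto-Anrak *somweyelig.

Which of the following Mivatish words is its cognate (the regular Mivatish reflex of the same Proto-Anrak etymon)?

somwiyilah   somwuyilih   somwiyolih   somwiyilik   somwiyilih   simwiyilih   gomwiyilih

somwiyilih

Mivatish: *somweyelig
  somweyelig → somwiyilig   [vowel merger]
  somwiyilig (rule 2 does not apply)
  somwiyilig → somwiyilik   [final devoicing]
  somwiyilik → somwiyilih   [unconditioned shift]
  giving Mivatish somwiyilih.
Only 'somwiyilih' matches the regular Mivatish development of *somweyelig.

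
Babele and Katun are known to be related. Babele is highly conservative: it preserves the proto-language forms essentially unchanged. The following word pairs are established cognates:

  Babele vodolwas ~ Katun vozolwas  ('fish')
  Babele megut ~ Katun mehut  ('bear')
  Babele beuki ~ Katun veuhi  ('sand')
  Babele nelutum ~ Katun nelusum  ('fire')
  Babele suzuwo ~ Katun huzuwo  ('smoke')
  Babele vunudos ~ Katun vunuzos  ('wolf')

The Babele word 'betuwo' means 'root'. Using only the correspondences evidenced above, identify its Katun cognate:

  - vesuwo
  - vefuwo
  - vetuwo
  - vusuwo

vesuwo

beuki ~ veuhi — Babele b corresponds to Katun v word-initially before a front vowel.
nelutum ~ nelusum — Babele t corresponds to Katun s between vowels (before a back vowel).
Applying these to Babele 'betuwo':
  betuwo → vetuwo   (b→v word-initially before a front vowel)
  vetuwo → vesuwo   (t→s between vowels (before a back vowel))
So the Katun cognate is 'vesuwo'.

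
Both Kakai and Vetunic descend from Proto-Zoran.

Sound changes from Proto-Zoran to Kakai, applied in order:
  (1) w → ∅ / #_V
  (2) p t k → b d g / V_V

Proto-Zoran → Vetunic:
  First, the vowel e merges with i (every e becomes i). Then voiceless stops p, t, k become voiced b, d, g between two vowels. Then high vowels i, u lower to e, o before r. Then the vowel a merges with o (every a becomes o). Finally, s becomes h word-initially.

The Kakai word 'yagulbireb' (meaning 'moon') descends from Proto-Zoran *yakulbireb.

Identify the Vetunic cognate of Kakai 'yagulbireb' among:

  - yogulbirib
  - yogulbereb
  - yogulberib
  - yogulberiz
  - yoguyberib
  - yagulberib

yogulberib

Vetunic: start from *yakulbireb.
  rule 1 (vowel merger): yakulbireb → yakulbirib
  rule 2 (intervocalic voicing): yakulbirib → yagulbirib
  rule 3 (pre-rhotic lowering): yagulbirib → yagulberib
  rule 4 (vowel merger): yagulberib → yogulberib
  rule 5: no change — yogulberib
  ⇒ Vetunic yogulberib
The other candidates each miss or misapply at least one Vetunic change.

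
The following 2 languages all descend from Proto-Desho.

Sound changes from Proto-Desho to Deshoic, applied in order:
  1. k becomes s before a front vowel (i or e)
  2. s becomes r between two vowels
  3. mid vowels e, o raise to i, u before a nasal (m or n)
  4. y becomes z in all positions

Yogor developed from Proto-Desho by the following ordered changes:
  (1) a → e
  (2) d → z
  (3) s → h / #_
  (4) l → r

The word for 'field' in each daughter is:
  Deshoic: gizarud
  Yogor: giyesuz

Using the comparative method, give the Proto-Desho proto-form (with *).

*giyasud

Position 3: Deshoic has z, Yogor has y. Yogor preserves y here (none of its changes turn any other segment into y), so the proto-segment is *y.
Position 5: Deshoic has r, Yogor has s. Yogor preserves s here (none of its changes turn any other segment into s), so the proto-segment is *s.
Verify the candidate proto-form against each daughter:
Deshoic: *giyasud
  giyasud (rule 1 does not apply)
  giyasud → giyarud   [rhotacism]
  giyarud (rule 3 does not apply)
  giyarud → gizarud   [unconditioned shift]
  giving Deshoic gizarud.
Yogor: start from *giyasud.
  rule 1 (vowel merger): giyasud → giyesud
  rule 2 (unconditioned shift): giyesud → giyesuz
  rule 3: no change — giyesuz
  rule 4: no change — giyesuz
  ⇒ Yogor giyesuz
*giyasud is the unique common source.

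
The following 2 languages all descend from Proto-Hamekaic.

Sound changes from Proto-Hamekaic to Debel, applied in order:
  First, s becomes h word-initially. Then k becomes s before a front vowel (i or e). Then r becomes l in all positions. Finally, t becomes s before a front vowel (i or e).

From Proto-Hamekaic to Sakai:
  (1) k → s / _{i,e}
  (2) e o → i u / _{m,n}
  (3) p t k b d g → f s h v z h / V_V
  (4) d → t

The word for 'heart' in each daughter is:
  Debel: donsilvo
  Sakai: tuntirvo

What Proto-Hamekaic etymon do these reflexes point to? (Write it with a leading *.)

*dontirvo

Position 4: Debel has s, Sakai has t. Taking the neighbouring segments as reconstructed: Debel s could go back to *t or *k or *s; Sakai t could go back to *t or *d — the one source consistent with every daughter is *t.
Position 1: Debel has d, Sakai has t. Debel preserves d here (none of its changes turn any other segment into d), so the proto-segment is *d.
This points to *dontirvo. Verify forward in each daughter:
Debel: *dontirvo
  dontirvo (rule 1 does not apply)
  dontirvo (rule 2 does not apply)
  dontirvo → dontilvo   [unconditioned shift]
  dontilvo → donsilvo   [palatalisation]
  giving Debel donsilvo.
Sakai: *dontirvo > duntirvo > tuntirvo  (by pre-nasal raising, unconditioned shift)
Only *dontirvo yields all of Debel donsilvo, Sakai tuntirvo.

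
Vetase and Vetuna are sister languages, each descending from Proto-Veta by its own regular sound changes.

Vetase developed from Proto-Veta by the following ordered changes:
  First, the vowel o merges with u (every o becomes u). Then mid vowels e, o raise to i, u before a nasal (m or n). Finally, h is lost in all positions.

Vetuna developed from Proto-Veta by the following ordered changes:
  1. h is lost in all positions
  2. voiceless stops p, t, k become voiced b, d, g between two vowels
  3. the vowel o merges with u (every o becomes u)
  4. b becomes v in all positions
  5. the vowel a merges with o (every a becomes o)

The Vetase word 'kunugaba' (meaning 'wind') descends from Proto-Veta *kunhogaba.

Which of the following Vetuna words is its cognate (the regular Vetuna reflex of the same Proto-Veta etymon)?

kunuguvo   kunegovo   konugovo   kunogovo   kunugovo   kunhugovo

kunugovo

Vetuna: *kunhogaba
  kunhogaba → kunogaba   [h-loss]
  kunogaba (rule 2 does not apply)
  kunogaba → kunugaba   [vowel merger]
  kunugaba → kunugava   [unconditioned shift]
  kunugava → kunugovo   [vowel merger]
  giving Vetuna kunugovo.
Among the options, 'kunugovo' alone shows every Vetuna change applied in order.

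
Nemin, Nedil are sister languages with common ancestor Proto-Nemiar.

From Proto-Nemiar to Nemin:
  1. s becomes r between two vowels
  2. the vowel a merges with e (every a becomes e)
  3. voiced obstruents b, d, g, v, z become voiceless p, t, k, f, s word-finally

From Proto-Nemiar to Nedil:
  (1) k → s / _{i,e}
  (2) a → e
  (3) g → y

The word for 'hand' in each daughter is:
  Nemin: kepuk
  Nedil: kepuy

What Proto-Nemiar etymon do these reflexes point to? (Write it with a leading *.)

Position 5: Nemin has k, Nedil has y. Taking the neighbouring segments as reconstructed: Nemin k could go back to *k or *g; Nedil y could go back to *g or *y — the one source consistent with every daughter is *g.
Position 2: Nemin has e, Nedil has e. Taking the neighbouring segments as reconstructed: Nemin e could go back to *a or *e; Nedil e can only go back to *a — the one source consistent with every daughter is *a.
Verify the candidate proto-form against each daughter:
Nemin: *kapug
  kapug (rule 1 does not apply)
  kapug → kepug   [vowel merger]
  kepug → kepuk   [final devoicing]
  giving Nemin kepuk.
Nedil: *kapug > kepug > kepuy  (by vowel merger, unconditioned shift)
Only *kapug yields all of Nemin kepuk, Nedil kepuy.

*kapug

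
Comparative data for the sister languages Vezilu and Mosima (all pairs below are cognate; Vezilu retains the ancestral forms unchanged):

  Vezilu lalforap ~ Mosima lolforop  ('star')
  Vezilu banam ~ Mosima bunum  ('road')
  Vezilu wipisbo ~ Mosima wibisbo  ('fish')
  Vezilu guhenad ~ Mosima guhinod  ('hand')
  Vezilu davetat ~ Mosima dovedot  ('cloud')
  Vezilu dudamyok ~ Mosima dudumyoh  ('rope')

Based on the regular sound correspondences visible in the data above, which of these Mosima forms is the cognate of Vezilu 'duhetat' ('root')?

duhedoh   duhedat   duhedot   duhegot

davetat ~ dovedot — Vezilu t corresponds to Mosima d between vowels (before a back vowel).
lalforap ~ lolforop, guhenad ~ guhinod — Vezilu a corresponds to Mosima o after a consonant, before a consonant other than r, m, n, p, b, f, v.
Applying these to Vezilu 'duhetat':
  duhetat → duhedat   (t→d between vowels (before a back vowel))
  duhedat → duhedot   (a→o after a consonant, before a consonant other than r, m, n, p, b, f, v)
So the Mosima cognate is 'duhedot'.

duhedot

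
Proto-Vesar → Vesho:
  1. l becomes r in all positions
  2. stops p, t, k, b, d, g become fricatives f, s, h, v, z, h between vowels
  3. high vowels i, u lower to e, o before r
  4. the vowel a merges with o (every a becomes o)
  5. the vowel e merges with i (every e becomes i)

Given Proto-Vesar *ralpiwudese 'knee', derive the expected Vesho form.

rorpiwuzisi

Vesho: *ralpiwudese > rarpiwudese > rarpiwuzese > rorpiwuzese > rorpiwuzisi  (by unconditioned shift, intervocalic lenition, vowel merger, vowel merger)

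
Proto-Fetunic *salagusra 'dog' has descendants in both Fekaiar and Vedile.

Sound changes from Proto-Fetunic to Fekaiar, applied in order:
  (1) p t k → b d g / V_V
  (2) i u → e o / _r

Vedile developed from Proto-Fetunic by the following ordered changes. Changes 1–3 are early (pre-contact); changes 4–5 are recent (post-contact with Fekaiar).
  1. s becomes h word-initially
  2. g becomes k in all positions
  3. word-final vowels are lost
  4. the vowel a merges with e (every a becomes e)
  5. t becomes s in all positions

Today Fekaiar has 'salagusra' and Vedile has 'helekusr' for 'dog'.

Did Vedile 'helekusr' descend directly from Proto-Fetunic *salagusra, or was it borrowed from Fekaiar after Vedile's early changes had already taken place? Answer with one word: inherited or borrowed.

inherited

If inherited, *salagusra would pass through all of Vedile's changes:
Vedile: *salagusra
  salagusra → halagusra   [debuccalisation]
  halagusra → halakusra   [unconditioned shift]
  halakusra → halakusr   [apocope]
  halakusr → helekusr   [vowel merger]
  helekusr (rule 5 does not apply)
  giving Vedile helekusr.
If borrowed from Fekaiar 'salagusra' after the early changes, it would undergo only the recent ones:
  rule 4 (vowel merger): salagusra → selegusre
  rule 5 (unconditioned shift): no change (selegusre)
  ⇒ as a loan: selegusre
Vedile 'helekusr' matches the inherited outcome exactly, so it is an inherited cognate, not a loan.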